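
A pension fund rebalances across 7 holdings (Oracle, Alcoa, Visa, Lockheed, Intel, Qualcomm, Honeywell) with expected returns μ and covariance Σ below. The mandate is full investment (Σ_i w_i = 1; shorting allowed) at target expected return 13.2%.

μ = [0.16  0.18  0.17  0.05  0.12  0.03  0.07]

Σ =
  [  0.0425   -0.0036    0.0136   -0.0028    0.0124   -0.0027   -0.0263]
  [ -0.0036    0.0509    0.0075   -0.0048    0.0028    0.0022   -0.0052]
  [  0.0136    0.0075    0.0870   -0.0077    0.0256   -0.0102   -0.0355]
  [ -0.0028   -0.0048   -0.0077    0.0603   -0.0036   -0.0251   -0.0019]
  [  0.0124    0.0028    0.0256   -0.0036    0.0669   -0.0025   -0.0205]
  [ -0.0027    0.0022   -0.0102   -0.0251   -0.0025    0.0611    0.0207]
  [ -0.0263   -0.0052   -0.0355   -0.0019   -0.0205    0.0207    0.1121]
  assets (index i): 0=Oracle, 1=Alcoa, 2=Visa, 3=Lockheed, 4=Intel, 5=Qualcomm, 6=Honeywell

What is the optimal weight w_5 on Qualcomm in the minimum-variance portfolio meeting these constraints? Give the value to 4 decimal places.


0.0421

u=Σ⁻¹μ = [5.0533  3.9922  1.9261  2.1470  0.9114  0.9174  2.6388]
v=Σ⁻¹𝟙 = [34.0235  23.3342  15.5962  34.7163  10.8511  27.4161  20.4346]
a=μᵀu=2.283512  b=𝟙ᵀu=17.586139  c=𝟙ᵀv=166.372071  D=ac−b²=70.640297
λ₁=(c·0.132−b)/D = (166.372071·0.132−17.586139)/70.640297 = 0.061933
λ₂=(a−b·0.132)/D = (2.283512−17.586139·0.132)/70.640297 = -0.000536
w* = 0.061933·u + -0.000536·v:
  w_0 = 0.061933·5.0533 + -0.000536·34.0235 = 0.2947  (Oracle)
  w_1 = 0.061933·3.9922 + -0.000536·23.3342 = 0.2347  (Alcoa)
  w_2 = 0.061933·1.9261 + -0.000536·15.5962 = 0.1109  (Visa)
  w_3 = 0.061933·2.1470 + -0.000536·34.7163 = 0.1144  (Lockheed)
  w_4 = 0.061933·0.9114 + -0.000536·10.8511 = 0.0506  (Intel)
  w_5 = 0.061933·0.9174 + -0.000536·27.4161 = 0.0421  (Qualcomm)
  w_6 = 0.061933·2.6388 + -0.000536·20.4346 = 0.1525  (Honeywell)
Σw_i=1.0000  μᵀw=0.1320
σ²=wᵀΣw=λ₁·μ_p+λ₂ = 0.061933·0.132 + -0.000536 = 0.007639 ≈ 0.0076


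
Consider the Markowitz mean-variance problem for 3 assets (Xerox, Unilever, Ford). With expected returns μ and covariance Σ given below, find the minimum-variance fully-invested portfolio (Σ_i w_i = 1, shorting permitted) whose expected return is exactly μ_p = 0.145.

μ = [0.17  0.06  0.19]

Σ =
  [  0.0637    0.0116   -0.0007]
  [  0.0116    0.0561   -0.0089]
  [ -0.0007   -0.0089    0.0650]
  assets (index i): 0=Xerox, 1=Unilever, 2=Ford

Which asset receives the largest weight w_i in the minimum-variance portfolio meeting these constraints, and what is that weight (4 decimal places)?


g=Σ⁻¹μ = [2.5133  1.0405  3.0926]
h=Σ⁻¹𝟙 = [12.6050  18.0738  17.9951]
a=μᵀg=1.077280  b=𝟙ᵀg=6.646346  c=𝟙ᵀh=48.673871  D=ac−b²=8.261446
λ₁=(c·0.145−b)/D = (48.673871·0.145−6.646346)/8.261446 = 0.049793
λ₂=(a−b·0.145)/D = (1.077280−6.646346·0.145)/8.261446 = 0.013746
w* = 0.049793·g + 0.013746·h:
  w_0 = 0.049793·2.5133 + 0.013746·12.6050 = 0.2984  (Xerox)
  w_1 = 0.049793·1.0405 + 0.013746·18.0738 = 0.3002  (Unilever)
  w_2 = 0.049793·3.0926 + 0.013746·17.9951 = 0.4013  (Ford)
Σw_i=1.0000  μᵀw=0.1450
σ²=wᵀΣw=λ₁·μ_p+λ₂ = 0.049793·0.145 + 0.013746 = 0.020966 ≈ 0.0210

Ford (0.4013)


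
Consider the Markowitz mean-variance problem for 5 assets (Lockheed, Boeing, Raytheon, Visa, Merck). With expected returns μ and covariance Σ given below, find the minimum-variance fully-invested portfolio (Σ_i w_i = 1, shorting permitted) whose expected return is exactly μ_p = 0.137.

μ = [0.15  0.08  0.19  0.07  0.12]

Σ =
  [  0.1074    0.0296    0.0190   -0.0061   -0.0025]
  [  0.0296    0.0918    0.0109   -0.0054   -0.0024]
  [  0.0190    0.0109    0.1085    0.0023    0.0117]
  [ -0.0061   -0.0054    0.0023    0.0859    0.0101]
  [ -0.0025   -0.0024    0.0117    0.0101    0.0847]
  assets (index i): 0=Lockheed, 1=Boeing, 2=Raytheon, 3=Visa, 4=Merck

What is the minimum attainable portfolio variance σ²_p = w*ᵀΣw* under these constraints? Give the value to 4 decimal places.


u=Σ⁻¹μ = [1.1063  0.4267  1.3712  0.7444  1.1833]
v=Σ⁻¹𝟙 = [6.6873  8.9777  5.8139  11.3371  10.1032]
a=μᵀu=0.654713  b=𝟙ᵀu=4.831914  c=𝟙ᵀv=42.919093  D=ac−b²=4.752295
λ₁=(c·0.137−b)/D = (42.919093·0.137−4.831914)/4.752295 = 0.220525
λ₂=(a−b·0.137)/D = (0.654713−4.831914·0.137)/4.752295 = -0.001528
w* = 0.220525·u + -0.001528·v:
  w_0 = 0.220525·1.1063 + -0.001528·6.6873 = 0.2338  (Lockheed)
  w_1 = 0.220525·0.4267 + -0.001528·8.9777 = 0.0804  (Boeing)
  w_2 = 0.220525·1.3712 + -0.001528·5.8139 = 0.2935  (Raytheon)
  w_3 = 0.220525·0.7444 + -0.001528·11.3371 = 0.1468  (Visa)
  w_4 = 0.220525·1.1833 + -0.001528·10.1032 = 0.2455  (Merck)
Σw_i=1.0000  μᵀw=0.1370
σ²=wᵀΣw=λ₁·μ_p+λ₂ = 0.220525·0.137 + -0.001528 = 0.028684 ≈ 0.0287

0.0287


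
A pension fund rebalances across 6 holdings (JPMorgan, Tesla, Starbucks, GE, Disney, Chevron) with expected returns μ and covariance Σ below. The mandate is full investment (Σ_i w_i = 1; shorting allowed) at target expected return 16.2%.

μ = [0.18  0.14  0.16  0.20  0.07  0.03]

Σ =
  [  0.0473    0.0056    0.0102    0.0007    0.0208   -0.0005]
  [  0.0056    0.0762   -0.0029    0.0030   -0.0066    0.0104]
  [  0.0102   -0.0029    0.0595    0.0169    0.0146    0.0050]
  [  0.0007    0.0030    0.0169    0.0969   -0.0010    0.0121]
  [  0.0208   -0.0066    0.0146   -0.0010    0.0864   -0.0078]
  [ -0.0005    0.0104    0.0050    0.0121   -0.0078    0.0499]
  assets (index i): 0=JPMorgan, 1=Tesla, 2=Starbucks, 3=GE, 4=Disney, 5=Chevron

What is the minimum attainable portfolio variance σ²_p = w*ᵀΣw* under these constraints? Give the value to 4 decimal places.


g=Σ⁻¹μ = [3.2708  1.6276  1.7878  1.7172  -0.1646  -0.3265]
h=Σ⁻¹𝟙 = [13.9381  10.6926  9.5419  6.2068  9.0205  16.9001]
a=μᵀg=1.424785  b=𝟙ᵀg=7.912320  c=𝟙ᵀh=66.299990  D=ac−b²=31.858419
λ₁=(c·0.162−b)/D = (66.299990·0.162−7.912320)/31.858419 = 0.088776
λ₂=(a−b·0.162)/D = (1.424785−7.912320·0.162)/31.858419 = 0.004488
w* = 0.088776·g + 0.004488·h:
  w_0 = 0.088776·3.2708 + 0.004488·13.9381 = 0.3529  (JPMorgan)
  w_1 = 0.088776·1.6276 + 0.004488·10.6926 = 0.1925  (Tesla)
  w_2 = 0.088776·1.7878 + 0.004488·9.5419 = 0.2015  (Starbucks)
  w_3 = 0.088776·1.7172 + 0.004488·6.2068 = 0.1803  (GE)
  w_4 = 0.088776·-0.1646 + 0.004488·9.0205 = 0.0259  (Disney)
  w_5 = 0.088776·-0.3265 + 0.004488·16.9001 = 0.0469  (Chevron)
Σw_i=1.0000  μᵀw=0.1620
σ²=wᵀΣw=λ₁·μ_p+λ₂ = 0.088776·0.162 + 0.004488 = 0.018870 ≈ 0.0189

0.0189


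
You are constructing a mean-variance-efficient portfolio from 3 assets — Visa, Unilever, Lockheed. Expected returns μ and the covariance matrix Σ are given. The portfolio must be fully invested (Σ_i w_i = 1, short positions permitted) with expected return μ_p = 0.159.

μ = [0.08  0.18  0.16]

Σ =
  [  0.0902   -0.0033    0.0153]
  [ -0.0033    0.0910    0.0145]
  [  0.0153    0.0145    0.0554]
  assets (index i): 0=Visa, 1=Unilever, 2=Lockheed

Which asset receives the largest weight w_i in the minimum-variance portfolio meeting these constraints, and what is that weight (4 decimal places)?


p=Σ⁻¹μ = [0.5551  1.6304  2.3081]
q=Σ⁻¹𝟙 = [9.2039  9.2368  13.0911]
a=μᵀp=0.707165  b=𝟙ᵀp=4.493514  c=𝟙ᵀq=31.531788  D=ac−b²=2.106498
λ₁=(c·0.159−b)/D = (31.531788·0.159−4.493514)/2.106498 = 0.246874
λ₂=(a−b·0.159)/D = (0.707165−4.493514·0.159)/2.106498 = -0.003467
w* = 0.246874·p + -0.003467·q:
  w_0 = 0.246874·0.5551 + -0.003467·9.2039 = 0.1051  (Visa)
  w_1 = 0.246874·1.6304 + -0.003467·9.2368 = 0.3705  (Unilever)
  w_2 = 0.246874·2.3081 + -0.003467·13.0911 = 0.5244  (Lockheed)
Σw_i=1.0000  μᵀw=0.1590
σ²=wᵀΣw=λ₁·μ_p+λ₂ = 0.246874·0.159 + -0.003467 = 0.035786 ≈ 0.0358

Lockheed (0.5244)


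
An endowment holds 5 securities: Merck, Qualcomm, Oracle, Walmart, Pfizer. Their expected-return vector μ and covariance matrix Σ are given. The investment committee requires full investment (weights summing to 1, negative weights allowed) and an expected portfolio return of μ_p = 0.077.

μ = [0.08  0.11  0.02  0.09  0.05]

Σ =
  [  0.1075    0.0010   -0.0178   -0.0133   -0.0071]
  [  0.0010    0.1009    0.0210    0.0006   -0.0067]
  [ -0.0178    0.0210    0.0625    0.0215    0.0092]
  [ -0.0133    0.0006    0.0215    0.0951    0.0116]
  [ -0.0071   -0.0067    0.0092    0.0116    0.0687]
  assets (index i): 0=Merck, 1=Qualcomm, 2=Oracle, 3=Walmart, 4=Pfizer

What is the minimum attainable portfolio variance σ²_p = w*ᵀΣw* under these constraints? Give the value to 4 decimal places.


0.0197

u=Σ⁻¹μ = [0.8626  1.1927  -0.3077  1.0314  0.8003]
v=Σ⁻¹𝟙 = [13.1423  8.0842  12.3068  7.8452  13.7300]
a=μᵀu=0.326895  b=𝟙ᵀu=3.579353  c=𝟙ᵀv=55.108545  D=ac−b²=5.202939
λ₁=(c·0.077−b)/D = (55.108545·0.077−3.579353)/5.202939 = 0.127621
λ₂=(a−b·0.077)/D = (0.326895−3.579353·0.077)/5.202939 = 0.009857
w* = 0.127621·u + 0.009857·v:
  w_0 = 0.127621·0.8626 + 0.009857·13.1423 = 0.2396  (Merck)
  w_1 = 0.127621·1.1927 + 0.009857·8.0842 = 0.2319  (Qualcomm)
  w_2 = 0.127621·-0.3077 + 0.009857·12.3068 = 0.0820  (Oracle)
  w_3 = 0.127621·1.0314 + 0.009857·7.8452 = 0.2090  (Walmart)
  w_4 = 0.127621·0.8003 + 0.009857·13.7300 = 0.2375  (Pfizer)
Σw_i=1.0000  μᵀw=0.0770
σ²=wᵀΣw=λ₁·μ_p+λ₂ = 0.127621·0.077 + 0.009857 = 0.019684 ≈ 0.0197


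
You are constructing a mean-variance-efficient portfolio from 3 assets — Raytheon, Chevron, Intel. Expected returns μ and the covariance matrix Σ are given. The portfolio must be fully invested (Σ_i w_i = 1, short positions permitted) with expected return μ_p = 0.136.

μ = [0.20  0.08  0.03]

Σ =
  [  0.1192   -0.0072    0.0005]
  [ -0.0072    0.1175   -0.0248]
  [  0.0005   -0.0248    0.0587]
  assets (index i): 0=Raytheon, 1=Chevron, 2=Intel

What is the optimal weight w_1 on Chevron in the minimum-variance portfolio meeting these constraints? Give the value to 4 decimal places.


0.2624

g=Σ⁻¹μ = [1.7332  0.9791  0.9100]
h=Σ⁻¹𝟙 = [9.1324  13.8879  22.8254]
a=μᵀg=0.452264  b=𝟙ᵀg=3.622268  c=𝟙ᵀh=45.845675  D=ac−b²=7.613518
λ₁=(c·0.136−b)/D = (45.845675·0.136−3.622268)/7.613518 = 0.343172
λ₂=(a−b·0.136)/D = (0.452264−3.622268·0.136)/7.613518 = -0.005302
w* = 0.343172·g + -0.005302·h:
  w_0 = 0.343172·1.7332 + -0.005302·9.1324 = 0.5464  (Raytheon)
  w_1 = 0.343172·0.9791 + -0.005302·13.8879 = 0.2624  (Chevron)
  w_2 = 0.343172·0.9100 + -0.005302·22.8254 = 0.1913  (Intel)
Σw_i=1.0000  μᵀw=0.1360
σ²=wᵀΣw=λ₁·μ_p+λ₂ = 0.343172·0.136 + -0.005302 = 0.041370 ≈ 0.0414


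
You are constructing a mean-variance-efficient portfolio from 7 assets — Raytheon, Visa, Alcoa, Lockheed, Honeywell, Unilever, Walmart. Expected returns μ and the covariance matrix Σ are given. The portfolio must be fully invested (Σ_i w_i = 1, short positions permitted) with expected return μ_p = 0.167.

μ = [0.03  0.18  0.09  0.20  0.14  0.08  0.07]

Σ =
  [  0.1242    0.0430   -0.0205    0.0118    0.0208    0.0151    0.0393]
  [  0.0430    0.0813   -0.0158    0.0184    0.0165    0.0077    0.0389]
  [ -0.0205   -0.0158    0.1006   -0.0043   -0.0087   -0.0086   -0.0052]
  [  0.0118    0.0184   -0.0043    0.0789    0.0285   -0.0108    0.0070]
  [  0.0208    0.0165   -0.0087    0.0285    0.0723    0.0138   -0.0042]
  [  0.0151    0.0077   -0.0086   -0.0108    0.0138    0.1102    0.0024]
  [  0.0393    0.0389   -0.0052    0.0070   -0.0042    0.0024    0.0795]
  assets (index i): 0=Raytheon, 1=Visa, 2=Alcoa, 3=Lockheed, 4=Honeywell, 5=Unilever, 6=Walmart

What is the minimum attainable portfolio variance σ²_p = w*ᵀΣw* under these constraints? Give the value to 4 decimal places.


0.0259

p=Σ⁻¹μ = [-0.7590  2.0678  1.3112  2.0208  0.8878  0.8709  0.1724]
q=Σ⁻¹𝟙 = [2.2424  4.3774  13.5302  9.1883  9.0184  9.0791  9.6065]
a=μᵀp=1.077646  b=𝟙ᵀp=6.571949  c=𝟙ᵀq=57.042357  D=ac−b²=18.280964
λ₁=(c·0.167−b)/D = (57.042357·0.167−6.571949)/18.280964 = 0.161596
λ₂=(a−b·0.167)/D = (1.077646−6.571949·0.167)/18.280964 = -0.001087
w* = 0.161596·p + -0.001087·q:
  w_0 = 0.161596·-0.7590 + -0.001087·2.2424 = -0.1251  (Raytheon)
  w_1 = 0.161596·2.0678 + -0.001087·4.3774 = 0.3294  (Visa)
  w_2 = 0.161596·1.3112 + -0.001087·13.5302 = 0.1972  (Alcoa)
  w_3 = 0.161596·2.0208 + -0.001087·9.1883 = 0.3166  (Lockheed)
  w_4 = 0.161596·0.8878 + -0.001087·9.0184 = 0.1337  (Honeywell)
  w_5 = 0.161596·0.8709 + -0.001087·9.0791 = 0.1309  (Unilever)
  w_6 = 0.161596·0.1724 + -0.001087·9.6065 = 0.0174  (Walmart)
Σw_i=1.0000  μᵀw=0.1670
σ²=wᵀΣw=λ₁·μ_p+λ₂ = 0.161596·0.167 + -0.001087 = 0.025900 ≈ 0.0259


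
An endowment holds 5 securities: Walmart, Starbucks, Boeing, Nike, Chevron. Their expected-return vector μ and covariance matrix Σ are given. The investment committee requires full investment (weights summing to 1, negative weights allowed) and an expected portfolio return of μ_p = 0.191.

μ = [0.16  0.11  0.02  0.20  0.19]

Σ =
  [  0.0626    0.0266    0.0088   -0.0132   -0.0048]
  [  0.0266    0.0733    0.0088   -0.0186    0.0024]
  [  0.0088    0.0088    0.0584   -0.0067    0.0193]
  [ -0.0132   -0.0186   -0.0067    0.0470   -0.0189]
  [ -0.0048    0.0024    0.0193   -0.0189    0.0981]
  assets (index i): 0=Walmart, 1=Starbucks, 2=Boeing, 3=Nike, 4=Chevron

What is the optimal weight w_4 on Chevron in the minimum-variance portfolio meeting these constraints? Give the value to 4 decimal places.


g=Σ⁻¹μ = [3.6613  2.0464  -0.8772  7.4453  3.6729]
h=Σ⁻¹𝟙 = [17.5038  15.6794  11.4103  40.5526  16.2346]
a=μᵀg=2.980274  b=𝟙ᵀg=15.948627  c=𝟙ᵀh=101.380653  D=ac−b²=47.783425
λ₁=(c·0.191−b)/D = (101.380653·0.191−15.948627)/47.783425 = 0.071470
λ₂=(a−b·0.191)/D = (2.980274−15.948627·0.191)/47.783425 = -0.001379
w* = 0.071470·g + -0.001379·h:
  w_0 = 0.071470·3.6613 + -0.001379·17.5038 = 0.2375  (Walmart)
  w_1 = 0.071470·2.0464 + -0.001379·15.6794 = 0.1246  (Starbucks)
  w_2 = 0.071470·-0.8772 + -0.001379·11.4103 = -0.0784  (Boeing)
  w_3 = 0.071470·7.4453 + -0.001379·40.5526 = 0.4762  (Nike)
  w_4 = 0.071470·3.6729 + -0.001379·16.2346 = 0.2401  (Chevron)
Σw_i=1.0000  μᵀw=0.1910
σ²=wᵀΣw=λ₁·μ_p+λ₂ = 0.071470·0.191 + -0.001379 = 0.012271 ≈ 0.0123

0.2401


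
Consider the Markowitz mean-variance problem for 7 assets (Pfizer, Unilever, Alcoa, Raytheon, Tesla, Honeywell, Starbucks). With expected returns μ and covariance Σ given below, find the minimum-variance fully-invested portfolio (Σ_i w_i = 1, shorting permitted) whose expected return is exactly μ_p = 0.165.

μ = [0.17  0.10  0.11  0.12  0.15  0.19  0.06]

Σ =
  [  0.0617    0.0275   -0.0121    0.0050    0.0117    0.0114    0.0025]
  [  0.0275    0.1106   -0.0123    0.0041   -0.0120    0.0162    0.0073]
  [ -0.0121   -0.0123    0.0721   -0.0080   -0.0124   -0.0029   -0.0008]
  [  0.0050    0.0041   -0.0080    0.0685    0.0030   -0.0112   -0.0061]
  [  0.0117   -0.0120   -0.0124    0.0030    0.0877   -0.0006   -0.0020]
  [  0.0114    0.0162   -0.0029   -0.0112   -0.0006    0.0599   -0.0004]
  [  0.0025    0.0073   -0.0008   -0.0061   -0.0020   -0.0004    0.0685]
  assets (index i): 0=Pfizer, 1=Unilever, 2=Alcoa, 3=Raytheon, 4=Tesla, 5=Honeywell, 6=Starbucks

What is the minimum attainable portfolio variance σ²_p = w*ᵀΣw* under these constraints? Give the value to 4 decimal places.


0.0171

x=Σ⁻¹μ = [1.9492  0.2553  2.6300  2.4668  1.8207  3.3461  1.1006]
y=Σ⁻¹𝟙 = [9.5044  6.1587  22.0306  19.9228  13.9036  18.2588  16.1393]
a=μᵀx=1.917118  b=𝟙ᵀx=13.568783  c=𝟙ᵀy=105.918183  D=ac−b²=18.945821
λ₁=(c·0.165−b)/D = (105.918183·0.165−13.568783)/18.945821 = 0.206257
λ₂=(a−b·0.165)/D = (1.917118−13.568783·0.165)/18.945821 = -0.016982
w* = 0.206257·x + -0.016982·y:
  w_0 = 0.206257·1.9492 + -0.016982·9.5044 = 0.2406  (Pfizer)
  w_1 = 0.206257·0.2553 + -0.016982·6.1587 = -0.0519  (Unilever)
  w_2 = 0.206257·2.6300 + -0.016982·22.0306 = 0.1683  (Alcoa)
  w_3 = 0.206257·2.4668 + -0.016982·19.9228 = 0.1705  (Raytheon)
  w_4 = 0.206257·1.8207 + -0.016982·13.9036 = 0.1394  (Tesla)
  w_5 = 0.206257·3.3461 + -0.016982·18.2588 = 0.3801  (Honeywell)
  w_6 = 0.206257·1.1006 + -0.016982·16.1393 = -0.0471  (Starbucks)
Σw_i=1.0000  μᵀw=0.1650
σ²=wᵀΣw=λ₁·μ_p+λ₂ = 0.206257·0.165 + -0.016982 = 0.017051 ≈ 0.0171


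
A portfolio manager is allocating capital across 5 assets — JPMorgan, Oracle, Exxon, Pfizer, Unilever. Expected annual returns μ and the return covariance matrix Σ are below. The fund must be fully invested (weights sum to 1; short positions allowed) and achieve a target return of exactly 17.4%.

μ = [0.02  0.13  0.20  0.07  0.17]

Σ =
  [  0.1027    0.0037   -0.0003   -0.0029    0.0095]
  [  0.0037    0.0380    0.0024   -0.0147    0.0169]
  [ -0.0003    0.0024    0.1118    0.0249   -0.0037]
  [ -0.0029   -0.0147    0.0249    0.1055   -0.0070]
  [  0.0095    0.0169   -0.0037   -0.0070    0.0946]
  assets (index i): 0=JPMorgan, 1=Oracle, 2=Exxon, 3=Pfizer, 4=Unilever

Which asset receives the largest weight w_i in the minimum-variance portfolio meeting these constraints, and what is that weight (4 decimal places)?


Oracle (0.4392)

x=Σ⁻¹μ = [-0.0145  3.0170  1.5918  0.7994  1.3809]
y=Σ⁻¹𝟙 = [8.5708  27.3090  5.7840  12.5515  5.9864]
a=μᵀx=1.000993  b=𝟙ᵀx=6.774679  c=𝟙ᵀy=60.201694  D=ac−b²=14.365229
λ₁=(c·0.174−b)/D = (60.201694·0.174−6.774679)/14.365229 = 0.257595
λ₂=(a−b·0.174)/D = (1.000993−6.774679·0.174)/14.365229 = -0.012377
w* = 0.257595·x + -0.012377·y:
  w_0 = 0.257595·-0.0145 + -0.012377·8.5708 = -0.1098  (JPMorgan)
  w_1 = 0.257595·3.0170 + -0.012377·27.3090 = 0.4392  (Oracle)
  w_2 = 0.257595·1.5918 + -0.012377·5.7840 = 0.3384  (Exxon)
  w_3 = 0.257595·0.7994 + -0.012377·12.5515 = 0.0506  (Pfizer)
  w_4 = 0.257595·1.3809 + -0.012377·5.9864 = 0.2816  (Unilever)
Σw_i=1.0000  μᵀw=0.1740
σ²=wᵀΣw=λ₁·μ_p+λ₂ = 0.257595·0.174 + -0.012377 = 0.032444 ≈ 0.0324


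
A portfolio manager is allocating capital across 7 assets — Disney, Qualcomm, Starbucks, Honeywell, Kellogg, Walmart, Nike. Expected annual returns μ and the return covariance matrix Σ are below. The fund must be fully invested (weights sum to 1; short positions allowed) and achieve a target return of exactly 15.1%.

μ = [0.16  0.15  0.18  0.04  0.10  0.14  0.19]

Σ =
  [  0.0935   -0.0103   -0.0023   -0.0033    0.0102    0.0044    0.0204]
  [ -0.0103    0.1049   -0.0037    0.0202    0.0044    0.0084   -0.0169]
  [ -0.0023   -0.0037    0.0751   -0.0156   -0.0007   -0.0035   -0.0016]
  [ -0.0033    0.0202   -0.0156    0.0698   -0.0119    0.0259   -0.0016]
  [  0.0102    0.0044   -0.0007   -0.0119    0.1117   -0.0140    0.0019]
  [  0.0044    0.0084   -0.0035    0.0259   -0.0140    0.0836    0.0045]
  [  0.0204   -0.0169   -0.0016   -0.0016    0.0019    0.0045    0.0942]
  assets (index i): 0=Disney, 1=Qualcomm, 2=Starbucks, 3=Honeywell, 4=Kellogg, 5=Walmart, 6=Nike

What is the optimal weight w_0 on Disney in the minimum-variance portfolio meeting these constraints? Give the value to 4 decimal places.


0.1256

u=Σ⁻¹μ = [1.3818  1.7514  2.7276  0.3997  0.9089  1.4610  1.9970]
v=Σ⁻¹𝟙 = [8.9047  8.6732  17.8794  15.3376  10.3476  7.8008  10.2262]
a=μᵀu=1.665602  b=𝟙ᵀu=10.627375  c=𝟙ᵀv=79.169461  D=ac−b²=18.923710
λ₁=(c·0.151−b)/D = (79.169461·0.151−10.627375)/18.923710 = 0.070135
λ₂=(a−b·0.151)/D = (1.665602−10.627375·0.151)/18.923710 = 0.003217
w* = 0.070135·u + 0.003217·v:
  w_0 = 0.070135·1.3818 + 0.003217·8.9047 = 0.1256  (Disney)
  w_1 = 0.070135·1.7514 + 0.003217·8.6732 = 0.1507  (Qualcomm)
  w_2 = 0.070135·2.7276 + 0.003217·17.8794 = 0.2488  (Starbucks)
  w_3 = 0.070135·0.3997 + 0.003217·15.3376 = 0.0774  (Honeywell)
  w_4 = 0.070135·0.9089 + 0.003217·10.3476 = 0.0970  (Kellogg)
  w_5 = 0.070135·1.4610 + 0.003217·7.8008 = 0.1276  (Walmart)
  w_6 = 0.070135·1.9970 + 0.003217·10.2262 = 0.1729  (Nike)
Σw_i=1.0000  μᵀw=0.1510
σ²=wᵀΣw=λ₁·μ_p+λ₂ = 0.070135·0.151 + 0.003217 = 0.013807 ≈ 0.0138


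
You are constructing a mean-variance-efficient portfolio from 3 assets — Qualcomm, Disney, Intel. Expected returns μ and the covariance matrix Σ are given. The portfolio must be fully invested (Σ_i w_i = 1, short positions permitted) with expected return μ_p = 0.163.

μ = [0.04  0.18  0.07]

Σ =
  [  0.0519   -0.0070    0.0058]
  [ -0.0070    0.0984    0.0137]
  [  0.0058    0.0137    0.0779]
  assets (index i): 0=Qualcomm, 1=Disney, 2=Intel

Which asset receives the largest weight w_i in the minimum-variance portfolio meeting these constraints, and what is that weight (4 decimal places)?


g=Σ⁻¹μ = [0.9606  1.8272  0.5057]
h=Σ⁻¹𝟙 = [19.5756  10.2211  9.5819]
a=μᵀg=0.402721  b=𝟙ᵀg=3.293557  c=𝟙ᵀh=39.378614  D=ac−b²=5.011092
λ₁=(c·0.163−b)/D = (39.378614·0.163−3.293557)/5.011092 = 0.623648
λ₂=(a−b·0.163)/D = (0.402721−3.293557·0.163)/5.011092 = -0.026766
w* = 0.623648·g + -0.026766·h:
  w_0 = 0.623648·0.9606 + -0.026766·19.5756 = 0.0751  (Qualcomm)
  w_1 = 0.623648·1.8272 + -0.026766·10.2211 = 0.8659  (Disney)
  w_2 = 0.623648·0.5057 + -0.026766·9.5819 = 0.0589  (Intel)
Σw_i=1.0000  μᵀw=0.1630
σ²=wᵀΣw=λ₁·μ_p+λ₂ = 0.623648·0.163 + -0.026766 = 0.074888 ≈ 0.0749

Disney (0.8659)


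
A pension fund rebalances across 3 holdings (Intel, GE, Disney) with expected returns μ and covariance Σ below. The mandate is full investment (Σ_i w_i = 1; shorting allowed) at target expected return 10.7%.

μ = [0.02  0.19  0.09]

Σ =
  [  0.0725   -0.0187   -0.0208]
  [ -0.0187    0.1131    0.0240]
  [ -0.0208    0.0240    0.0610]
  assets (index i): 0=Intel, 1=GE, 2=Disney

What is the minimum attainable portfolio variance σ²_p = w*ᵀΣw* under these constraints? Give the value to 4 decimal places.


u=Σ⁻¹μ = [1.0316  1.5960  1.1992]
v=Σ⁻¹𝟙 = [21.7984  8.0631  20.6540]
a=μᵀu=0.431804  b=𝟙ᵀu=3.826810  c=𝟙ᵀv=50.515427  D=ac−b²=7.168288
λ₁=(c·0.107−b)/D = (50.515427·0.107−3.826810)/7.168288 = 0.220184
λ₂=(a−b·0.107)/D = (0.431804−3.826810·0.107)/7.168288 = 0.003116
w* = 0.220184·u + 0.003116·v:
  w_0 = 0.220184·1.0316 + 0.003116·21.7984 = 0.2951  (Intel)
  w_1 = 0.220184·1.5960 + 0.003116·8.0631 = 0.3765  (GE)
  w_2 = 0.220184·1.1992 + 0.003116·20.6540 = 0.3284  (Disney)
Σw_i=1.0000  μᵀw=0.1070
σ²=wᵀΣw=λ₁·μ_p+λ₂ = 0.220184·0.107 + 0.003116 = 0.026676 ≈ 0.0267

0.0267


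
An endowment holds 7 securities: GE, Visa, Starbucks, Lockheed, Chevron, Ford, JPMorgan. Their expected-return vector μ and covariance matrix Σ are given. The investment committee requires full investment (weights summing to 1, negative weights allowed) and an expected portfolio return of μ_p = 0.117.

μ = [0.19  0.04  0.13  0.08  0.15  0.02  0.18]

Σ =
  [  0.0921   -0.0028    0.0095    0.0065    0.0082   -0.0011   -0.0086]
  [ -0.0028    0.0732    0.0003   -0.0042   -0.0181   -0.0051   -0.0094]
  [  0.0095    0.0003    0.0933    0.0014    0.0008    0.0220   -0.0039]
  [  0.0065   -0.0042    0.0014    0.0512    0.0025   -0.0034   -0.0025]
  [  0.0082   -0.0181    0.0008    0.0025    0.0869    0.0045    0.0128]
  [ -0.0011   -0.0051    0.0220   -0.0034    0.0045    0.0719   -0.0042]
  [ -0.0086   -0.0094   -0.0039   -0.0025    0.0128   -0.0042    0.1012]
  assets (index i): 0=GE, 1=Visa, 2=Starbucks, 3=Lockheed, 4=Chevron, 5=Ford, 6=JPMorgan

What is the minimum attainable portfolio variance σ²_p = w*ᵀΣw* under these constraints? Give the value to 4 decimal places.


p=Σ⁻¹μ = [1.9317  1.3218  1.2122  1.4248  1.4711  0.1207  1.9664]
q=Σ⁻¹𝟙 = [9.6677  20.7043  6.3418  20.8388  11.6516  14.5716  12.5163]
a=μᵀp=1.268489  b=𝟙ᵀp=9.448680  c=𝟙ᵀq=96.291999  D=ac−b²=32.867760
λ₁=(c·0.117−b)/D = (96.291999·0.117−9.448680)/32.867760 = 0.055297
λ₂=(a−b·0.117)/D = (1.268489−9.448680·0.117)/32.867760 = 0.004959
w* = 0.055297·p + 0.004959·q:
  w_0 = 0.055297·1.9317 + 0.004959·9.6677 = 0.1548  (GE)
  w_1 = 0.055297·1.3218 + 0.004959·20.7043 = 0.1758  (Visa)
  w_2 = 0.055297·1.2122 + 0.004959·6.3418 = 0.0985  (Starbucks)
  w_3 = 0.055297·1.4248 + 0.004959·20.8388 = 0.1821  (Lockheed)
  w_4 = 0.055297·1.4711 + 0.004959·11.6516 = 0.1391  (Chevron)
  w_5 = 0.055297·0.1207 + 0.004959·14.5716 = 0.0789  (Ford)
  w_6 = 0.055297·1.9664 + 0.004959·12.5163 = 0.1708  (JPMorgan)
Σw_i=1.0000  μᵀw=0.1170
σ²=wᵀΣw=λ₁·μ_p+λ₂ = 0.055297·0.117 + 0.004959 = 0.011429 ≈ 0.0114

0.0114


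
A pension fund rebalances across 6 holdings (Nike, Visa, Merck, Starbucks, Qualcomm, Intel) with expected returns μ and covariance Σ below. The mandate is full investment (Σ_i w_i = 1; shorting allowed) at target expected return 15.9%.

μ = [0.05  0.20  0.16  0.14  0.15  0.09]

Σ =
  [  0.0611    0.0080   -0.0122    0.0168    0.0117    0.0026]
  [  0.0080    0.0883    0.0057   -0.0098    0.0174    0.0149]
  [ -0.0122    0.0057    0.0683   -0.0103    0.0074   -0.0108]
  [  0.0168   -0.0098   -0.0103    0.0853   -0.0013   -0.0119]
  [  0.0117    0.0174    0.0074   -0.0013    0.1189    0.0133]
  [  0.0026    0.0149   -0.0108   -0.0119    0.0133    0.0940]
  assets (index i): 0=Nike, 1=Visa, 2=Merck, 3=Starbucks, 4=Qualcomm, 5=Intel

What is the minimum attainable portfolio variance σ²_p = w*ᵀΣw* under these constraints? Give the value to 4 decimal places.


p=Σ⁻¹μ = [0.2801  1.9982  2.6811  2.3084  0.6727  1.1381]
q=Σ⁻¹𝟙 = [14.4136  7.4558  20.3505  14.0208  3.3678  12.6944]
a=μᵀp=1.369117  b=𝟙ᵀp=9.078496  c=𝟙ᵀq=72.302891  D=ac−b²=16.572008
λ₁=(c·0.159−b)/D = (72.302891·0.159−9.078496)/16.572008 = 0.145888
λ₂=(a−b·0.159)/D = (1.369117−9.078496·0.159)/16.572008 = -0.004487
w* = 0.145888·p + -0.004487·q:
  w_0 = 0.145888·0.2801 + -0.004487·14.4136 = -0.0238  (Nike)
  w_1 = 0.145888·1.9982 + -0.004487·7.4558 = 0.2581  (Visa)
  w_2 = 0.145888·2.6811 + -0.004487·20.3505 = 0.2998  (Merck)
  w_3 = 0.145888·2.3084 + -0.004487·14.0208 = 0.2739  (Starbucks)
  w_4 = 0.145888·0.6727 + -0.004487·3.3678 = 0.0830  (Qualcomm)
  w_5 = 0.145888·1.1381 + -0.004487·12.6944 = 0.1091  (Intel)
Σw_i=1.0000  μᵀw=0.1590
σ²=wᵀΣw=λ₁·μ_p+λ₂ = 0.145888·0.159 + -0.004487 = 0.018709 ≈ 0.0187

0.0187


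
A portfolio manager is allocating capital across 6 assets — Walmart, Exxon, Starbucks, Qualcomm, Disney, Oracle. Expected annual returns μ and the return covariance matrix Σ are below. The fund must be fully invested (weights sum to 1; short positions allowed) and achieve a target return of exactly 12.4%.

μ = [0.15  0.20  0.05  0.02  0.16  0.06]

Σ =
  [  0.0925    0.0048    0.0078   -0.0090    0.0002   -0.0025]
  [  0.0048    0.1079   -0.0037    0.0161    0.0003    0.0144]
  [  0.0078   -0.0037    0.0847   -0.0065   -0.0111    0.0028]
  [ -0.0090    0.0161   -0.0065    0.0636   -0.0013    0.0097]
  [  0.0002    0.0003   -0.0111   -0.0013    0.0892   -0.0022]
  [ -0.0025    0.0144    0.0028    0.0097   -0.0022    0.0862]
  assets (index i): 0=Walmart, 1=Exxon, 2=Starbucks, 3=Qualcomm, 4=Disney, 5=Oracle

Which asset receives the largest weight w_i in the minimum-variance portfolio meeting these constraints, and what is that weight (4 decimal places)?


Disney (0.2514)

g=Σ⁻¹μ = [1.4884  1.7271  0.7721  0.1355  1.8939  0.4587]
h=Σ⁻¹𝟙 = [11.1555  5.5804  13.7121  16.1804  13.3327  9.0663]
a=μᵀg=0.940554  b=𝟙ᵀg=6.475840  c=𝟙ᵀh=69.027472  D=ac−b²=22.987571
λ₁=(c·0.124−b)/D = (69.027472·0.124−6.475840)/22.987571 = 0.090639
λ₂=(a−b·0.124)/D = (0.940554−6.475840·0.124)/22.987571 = 0.005984
w* = 0.090639·g + 0.005984·h:
  w_0 = 0.090639·1.4884 + 0.005984·11.1555 = 0.2017  (Walmart)
  w_1 = 0.090639·1.7271 + 0.005984·5.5804 = 0.1899  (Exxon)
  w_2 = 0.090639·0.7721 + 0.005984·13.7121 = 0.1520  (Starbucks)
  w_3 = 0.090639·0.1355 + 0.005984·16.1804 = 0.1091  (Qualcomm)
  w_4 = 0.090639·1.8939 + 0.005984·13.3327 = 0.2514  (Disney)
  w_5 = 0.090639·0.4587 + 0.005984·9.0663 = 0.0958  (Oracle)
Σw_i=1.0000  μᵀw=0.1240
σ²=wᵀΣw=λ₁·μ_p+λ₂ = 0.090639·0.124 + 0.005984 = 0.017223 ≈ 0.0172


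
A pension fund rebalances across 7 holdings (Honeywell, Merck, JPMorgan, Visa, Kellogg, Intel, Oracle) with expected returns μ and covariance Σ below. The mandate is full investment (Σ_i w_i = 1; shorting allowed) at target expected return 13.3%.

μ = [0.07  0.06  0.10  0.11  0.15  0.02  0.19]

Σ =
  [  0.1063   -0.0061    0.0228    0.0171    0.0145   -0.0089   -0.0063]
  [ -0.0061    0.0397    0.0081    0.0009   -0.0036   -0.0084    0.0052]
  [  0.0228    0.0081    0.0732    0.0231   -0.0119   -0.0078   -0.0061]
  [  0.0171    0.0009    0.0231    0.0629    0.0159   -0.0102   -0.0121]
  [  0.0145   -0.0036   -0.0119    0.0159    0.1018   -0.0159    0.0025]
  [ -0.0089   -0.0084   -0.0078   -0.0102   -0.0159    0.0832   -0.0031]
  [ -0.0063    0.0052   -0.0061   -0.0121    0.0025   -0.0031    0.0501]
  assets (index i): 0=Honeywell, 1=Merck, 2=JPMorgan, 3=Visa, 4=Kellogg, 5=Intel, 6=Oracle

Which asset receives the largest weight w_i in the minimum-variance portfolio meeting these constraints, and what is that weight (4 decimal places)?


x=Σ⁻¹μ = [0.3095  1.0610  1.2823  1.8431  1.4033  1.1561  4.3240]
y=Σ⁻¹𝟙 = [8.1553  26.5665  9.4947  15.0377  11.1076  21.3163  23.7808]
a=μᵀx=1.471475  b=𝟙ᵀx=11.379287  c=𝟙ᵀy=115.458814  D=ac−b²=40.406585
λ₁=(c·0.133−b)/D = (115.458814·0.133−11.379287)/40.406585 = 0.098418
λ₂=(a−b·0.133)/D = (1.471475−11.379287·0.133)/40.406585 = -0.001039
w* = 0.098418·x + -0.001039·y:
  w_0 = 0.098418·0.3095 + -0.001039·8.1553 = 0.0220  (Honeywell)
  w_1 = 0.098418·1.0610 + -0.001039·26.5665 = 0.0768  (Merck)
  w_2 = 0.098418·1.2823 + -0.001039·9.4947 = 0.1163  (JPMorgan)
  w_3 = 0.098418·1.8431 + -0.001039·15.0377 = 0.1658  (Visa)
  w_4 = 0.098418·1.4033 + -0.001039·11.1076 = 0.1266  (Kellogg)
  w_5 = 0.098418·1.1561 + -0.001039·21.3163 = 0.0916  (Intel)
  w_6 = 0.098418·4.3240 + -0.001039·23.7808 = 0.4009  (Oracle)
Σw_i=1.0000  μᵀw=0.1330
σ²=wᵀΣw=λ₁·μ_p+λ₂ = 0.098418·0.133 + -0.001039 = 0.012051 ≈ 0.0121

Oracle (0.4009)


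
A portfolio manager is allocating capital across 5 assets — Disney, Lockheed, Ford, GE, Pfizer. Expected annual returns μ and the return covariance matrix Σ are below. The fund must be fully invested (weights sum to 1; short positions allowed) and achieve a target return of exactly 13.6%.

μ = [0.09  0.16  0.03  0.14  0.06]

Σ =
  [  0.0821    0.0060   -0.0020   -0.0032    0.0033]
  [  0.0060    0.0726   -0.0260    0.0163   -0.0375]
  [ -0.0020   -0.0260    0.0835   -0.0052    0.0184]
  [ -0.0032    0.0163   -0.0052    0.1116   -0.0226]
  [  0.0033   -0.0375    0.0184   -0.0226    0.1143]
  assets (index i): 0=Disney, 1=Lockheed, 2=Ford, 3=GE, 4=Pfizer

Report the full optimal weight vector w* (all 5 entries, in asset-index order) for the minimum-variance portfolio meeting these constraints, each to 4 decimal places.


0.0692  0.5483  -0.0416  0.2231  0.2010

g=Σ⁻¹μ = [0.8830  3.0501  1.0597  1.2010  1.5670]
h=Σ⁻¹𝟙 = [10.5060  25.0529  17.1440  9.6019  15.8037]
a=μᵀg=0.861443  b=𝟙ᵀg=7.760808  c=𝟙ᵀh=78.108533  D=ac−b²=7.055917
λ₁=(c·0.136−b)/D = (78.108533·0.136−7.760808)/7.055917 = 0.405610
λ₂=(a−b·0.136)/D = (0.861443−7.760808·0.136)/7.055917 = -0.027498
w* = 0.405610·g + -0.027498·h:
  w_0 = 0.405610·0.8830 + -0.027498·10.5060 = 0.0692  (Disney)
  w_1 = 0.405610·3.0501 + -0.027498·25.0529 = 0.5483  (Lockheed)
  w_2 = 0.405610·1.0597 + -0.027498·17.1440 = -0.0416  (Ford)
  w_3 = 0.405610·1.2010 + -0.027498·9.6019 = 0.2231  (GE)
  w_4 = 0.405610·1.5670 + -0.027498·15.8037 = 0.2010  (Pfizer)
Σw_i=1.0000  μᵀw=0.1360
σ²=wᵀΣw=λ₁·μ_p+λ₂ = 0.405610·0.136 + -0.027498 = 0.027665 ≈ 0.0277


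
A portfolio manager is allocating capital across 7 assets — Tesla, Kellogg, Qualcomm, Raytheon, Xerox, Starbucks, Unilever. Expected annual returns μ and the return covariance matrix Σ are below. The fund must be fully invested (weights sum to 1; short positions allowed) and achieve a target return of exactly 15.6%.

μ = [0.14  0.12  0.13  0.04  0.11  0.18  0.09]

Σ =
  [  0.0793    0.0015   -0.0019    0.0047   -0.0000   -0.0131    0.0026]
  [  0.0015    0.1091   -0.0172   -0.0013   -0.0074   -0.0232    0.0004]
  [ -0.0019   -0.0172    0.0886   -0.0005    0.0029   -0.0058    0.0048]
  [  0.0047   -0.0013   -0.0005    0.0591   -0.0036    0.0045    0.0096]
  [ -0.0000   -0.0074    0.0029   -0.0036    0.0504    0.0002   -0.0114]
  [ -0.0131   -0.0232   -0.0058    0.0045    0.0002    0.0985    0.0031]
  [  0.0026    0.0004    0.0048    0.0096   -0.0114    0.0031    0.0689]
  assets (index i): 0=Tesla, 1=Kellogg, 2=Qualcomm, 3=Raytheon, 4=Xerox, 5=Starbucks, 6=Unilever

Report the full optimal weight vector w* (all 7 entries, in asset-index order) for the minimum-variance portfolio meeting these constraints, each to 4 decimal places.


0.2386  0.1926  0.1875  -0.1671  0.1661  0.3235  0.0588

g=Σ⁻¹μ = [2.1491  2.1250  1.9399  0.3095  2.7025  2.6655  1.3618]
h=Σ⁻¹𝟙 = [13.8847  16.3813  14.2395  14.3296  25.6580  15.5341  14.4525]
a=μᵀg=1.720050  b=𝟙ᵀg=13.253179  c=𝟙ᵀh=114.479744  D=ac−b²=21.264174
λ₁=(c·0.156−b)/D = (114.479744·0.156−13.253179)/21.264174 = 0.216593
λ₂=(a−b·0.156)/D = (1.720050−13.253179·0.156)/21.264174 = -0.016339
w* = 0.216593·g + -0.016339·h:
  w_0 = 0.216593·2.1491 + -0.016339·13.8847 = 0.2386  (Tesla)
  w_1 = 0.216593·2.1250 + -0.016339·16.3813 = 0.1926  (Kellogg)
  w_2 = 0.216593·1.9399 + -0.016339·14.2395 = 0.1875  (Qualcomm)
  w_3 = 0.216593·0.3095 + -0.016339·14.3296 = -0.1671  (Raytheon)
  w_4 = 0.216593·2.7025 + -0.016339·25.6580 = 0.1661  (Xerox)
  w_5 = 0.216593·2.6655 + -0.016339·15.5341 = 0.3235  (Starbucks)
  w_6 = 0.216593·1.3618 + -0.016339·14.4525 = 0.0588  (Unilever)
Σw_i=1.0000  μᵀw=0.1560
σ²=wᵀΣw=λ₁·μ_p+λ₂ = 0.216593·0.156 + -0.016339 = 0.017449 ≈ 0.0174


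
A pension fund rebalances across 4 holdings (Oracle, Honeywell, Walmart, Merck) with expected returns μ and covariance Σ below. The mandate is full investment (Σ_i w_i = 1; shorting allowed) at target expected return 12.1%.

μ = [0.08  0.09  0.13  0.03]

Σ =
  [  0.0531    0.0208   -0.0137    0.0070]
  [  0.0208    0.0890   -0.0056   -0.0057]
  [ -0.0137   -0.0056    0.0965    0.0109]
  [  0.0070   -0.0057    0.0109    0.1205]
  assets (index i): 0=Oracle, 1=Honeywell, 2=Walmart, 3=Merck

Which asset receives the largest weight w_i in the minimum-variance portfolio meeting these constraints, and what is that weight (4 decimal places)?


u=Σ⁻¹μ = [1.6302  0.7347  1.6164  0.0428]
v=Σ⁻¹𝟙 = [18.0165  8.2383  12.6648  6.4962]
a=μᵀu=0.407952  b=𝟙ᵀu=4.024077  c=𝟙ᵀv=45.415835  D=ac−b²=2.334298
λ₁=(c·0.121−b)/D = (45.415835·0.121−4.024077)/2.334298 = 0.630270
λ₂=(a−b·0.121)/D = (0.407952−4.024077·0.121)/2.334298 = -0.033826
w* = 0.630270·u + -0.033826·v:
  w_0 = 0.630270·1.6302 + -0.033826·18.0165 = 0.4180  (Oracle)
  w_1 = 0.630270·0.7347 + -0.033826·8.2383 = 0.1844  (Honeywell)
  w_2 = 0.630270·1.6164 + -0.033826·12.6648 = 0.5904  (Walmart)
  w_3 = 0.630270·0.0428 + -0.033826·6.4962 = -0.1928  (Merck)
Σw_i=1.0000  μᵀw=0.1210
σ²=wᵀΣw=λ₁·μ_p+λ₂ = 0.630270·0.121 + -0.033826 = 0.042436 ≈ 0.0424

Walmart (0.5904)


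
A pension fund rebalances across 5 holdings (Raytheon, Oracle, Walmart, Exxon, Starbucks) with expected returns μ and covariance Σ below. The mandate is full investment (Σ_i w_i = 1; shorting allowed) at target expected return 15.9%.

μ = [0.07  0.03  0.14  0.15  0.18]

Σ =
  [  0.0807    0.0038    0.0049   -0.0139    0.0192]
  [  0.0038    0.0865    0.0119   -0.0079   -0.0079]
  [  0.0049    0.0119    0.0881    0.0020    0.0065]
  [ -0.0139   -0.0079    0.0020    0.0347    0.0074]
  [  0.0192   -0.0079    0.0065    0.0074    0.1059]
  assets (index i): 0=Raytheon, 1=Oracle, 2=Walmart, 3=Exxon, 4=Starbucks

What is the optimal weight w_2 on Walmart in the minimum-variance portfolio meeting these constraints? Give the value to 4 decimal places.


u=Σ⁻¹μ = [1.3050  0.6479  1.2409  4.6852  1.1079]
v=Σ⁻¹𝟙 = [16.6720  13.6083  7.4170  37.2338  4.3783]
a=μᵀu=1.186714  b=𝟙ᵀu=8.986842  c=𝟙ᵀv=79.309481  D=ac−b²=13.354341
λ₁=(c·0.159−b)/D = (79.309481·0.159−8.986842)/13.354341 = 0.271325
λ₂=(a−b·0.159)/D = (1.186714−8.986842·0.159)/13.354341 = -0.018136
w* = 0.271325·u + -0.018136·v:
  w_0 = 0.271325·1.3050 + -0.018136·16.6720 = 0.0517  (Raytheon)
  w_1 = 0.271325·0.6479 + -0.018136·13.6083 = -0.0710  (Oracle)
  w_2 = 0.271325·1.2409 + -0.018136·7.4170 = 0.2022  (Walmart)
  w_3 = 0.271325·4.6852 + -0.018136·37.2338 = 0.5959  (Exxon)
  w_4 = 0.271325·1.1079 + -0.018136·4.3783 = 0.2212  (Starbucks)
Σw_i=1.0000  μᵀw=0.1590
σ²=wᵀΣw=λ₁·μ_p+λ₂ = 0.271325·0.159 + -0.018136 = 0.025005 ≈ 0.0250

0.2022


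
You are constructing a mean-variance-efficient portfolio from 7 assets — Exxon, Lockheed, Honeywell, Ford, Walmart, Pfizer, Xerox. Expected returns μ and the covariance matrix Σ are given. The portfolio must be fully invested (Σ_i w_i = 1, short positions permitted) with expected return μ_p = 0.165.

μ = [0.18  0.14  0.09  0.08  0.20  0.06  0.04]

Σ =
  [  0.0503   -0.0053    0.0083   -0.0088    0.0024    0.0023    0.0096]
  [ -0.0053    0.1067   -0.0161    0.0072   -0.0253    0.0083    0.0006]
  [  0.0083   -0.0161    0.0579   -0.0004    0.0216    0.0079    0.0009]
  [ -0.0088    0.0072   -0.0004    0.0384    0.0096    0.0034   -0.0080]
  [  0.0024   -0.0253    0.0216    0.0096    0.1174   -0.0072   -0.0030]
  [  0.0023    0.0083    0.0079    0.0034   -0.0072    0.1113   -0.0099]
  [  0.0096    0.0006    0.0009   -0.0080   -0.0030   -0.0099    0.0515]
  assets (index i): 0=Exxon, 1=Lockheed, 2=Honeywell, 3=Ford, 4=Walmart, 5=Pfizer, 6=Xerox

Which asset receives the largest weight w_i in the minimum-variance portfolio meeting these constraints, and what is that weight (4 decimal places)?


u=Σ⁻¹μ = [3.8308  1.8525  0.8378  2.2755  1.7199  0.3528  0.5479]
v=Σ⁻¹𝟙 = [19.2144  11.1321  13.9259  30.7708  6.5176  8.2257  22.2035]
a=μᵀu=1.593412  b=𝟙ᵀu=11.417269  c=𝟙ᵀv=111.989933  D=ac−b²=48.092103
λ₁=(c·0.165−b)/D = (111.989933·0.165−11.417269)/48.092103 = 0.146824
λ₂=(a−b·0.165)/D = (1.593412−11.417269·0.165)/48.092103 = -0.006039
w* = 0.146824·u + -0.006039·v:
  w_0 = 0.146824·3.8308 + -0.006039·19.2144 = 0.4464  (Exxon)
  w_1 = 0.146824·1.8525 + -0.006039·11.1321 = 0.2048  (Lockheed)
  w_2 = 0.146824·0.8378 + -0.006039·13.9259 = 0.0389  (Honeywell)
  w_3 = 0.146824·2.2755 + -0.006039·30.7708 = 0.1483  (Ford)
  w_4 = 0.146824·1.7199 + -0.006039·6.5176 = 0.2132  (Walmart)
  w_5 = 0.146824·0.3528 + -0.006039·8.2257 = 0.0021  (Pfizer)
  w_6 = 0.146824·0.5479 + -0.006039·22.2035 = -0.0537  (Xerox)
Σw_i=1.0000  μᵀw=0.1650
σ²=wᵀΣw=λ₁·μ_p+λ₂ = 0.146824·0.165 + -0.006039 = 0.018187 ≈ 0.0182

Exxon (0.4464)


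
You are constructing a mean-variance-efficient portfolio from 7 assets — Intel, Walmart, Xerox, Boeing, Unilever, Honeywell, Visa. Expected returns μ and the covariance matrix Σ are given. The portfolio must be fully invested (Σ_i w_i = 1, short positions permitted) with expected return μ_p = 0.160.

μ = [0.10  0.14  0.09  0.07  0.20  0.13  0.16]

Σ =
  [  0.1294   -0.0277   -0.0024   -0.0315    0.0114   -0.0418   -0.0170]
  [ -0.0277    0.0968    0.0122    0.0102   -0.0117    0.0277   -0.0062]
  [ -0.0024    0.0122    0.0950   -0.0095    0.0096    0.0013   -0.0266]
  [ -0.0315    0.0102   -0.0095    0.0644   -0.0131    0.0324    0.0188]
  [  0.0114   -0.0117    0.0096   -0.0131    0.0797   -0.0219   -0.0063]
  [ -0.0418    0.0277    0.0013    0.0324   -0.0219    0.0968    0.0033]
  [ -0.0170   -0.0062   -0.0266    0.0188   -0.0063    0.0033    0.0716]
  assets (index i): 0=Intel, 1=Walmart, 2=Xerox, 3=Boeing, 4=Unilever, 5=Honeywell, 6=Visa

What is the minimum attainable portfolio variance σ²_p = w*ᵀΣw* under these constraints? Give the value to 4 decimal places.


g=Σ⁻¹μ = [2.2170  1.8282  1.4475  0.6607  3.2618  2.1562  3.4712]
h=Σ⁻¹𝟙 = [20.1943  12.2613  15.3398  16.2203  17.6435  13.1416  22.2096]
a=μᵀg=2.142237  b=𝟙ᵀg=15.042656  c=𝟙ᵀh=117.010357  D=ac−b²=24.382424
λ₁=(c·0.160−b)/D = (117.010357·0.160−15.042656)/24.382424 = 0.150887
λ₂=(a−b·0.160)/D = (2.142237−15.042656·0.160)/24.382424 = -0.010852
w* = 0.150887·g + -0.010852·h:
  w_0 = 0.150887·2.2170 + -0.010852·20.1943 = 0.1154  (Intel)
  w_1 = 0.150887·1.8282 + -0.010852·12.2613 = 0.1428  (Walmart)
  w_2 = 0.150887·1.4475 + -0.010852·15.3398 = 0.0519  (Xerox)
  w_3 = 0.150887·0.6607 + -0.010852·16.2203 = -0.0763  (Boeing)
  w_4 = 0.150887·3.2618 + -0.010852·17.6435 = 0.3007  (Unilever)
  w_5 = 0.150887·2.1562 + -0.010852·13.1416 = 0.1827  (Honeywell)
  w_6 = 0.150887·3.4712 + -0.010852·22.2096 = 0.2828  (Visa)
Σw_i=1.0000  μᵀw=0.1600
σ²=wᵀΣw=λ₁·μ_p+λ₂ = 0.150887·0.160 + -0.010852 = 0.013290 ≈ 0.0133

0.0133
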